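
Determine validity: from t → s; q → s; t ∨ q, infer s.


This matches the form of proof by cases: the conclusion follows in every model of the premises.

Valid.


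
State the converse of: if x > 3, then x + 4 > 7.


The converse of (P → Q) is (Q → P). It is not in general equivalent to the original.
Here P = 'x > 3' and Q = 'x + 4 > 7'.

If x + 4 > 7, then x > 3.


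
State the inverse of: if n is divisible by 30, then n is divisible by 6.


The inverse of (P → Q) is (¬P → ¬Q). It is equivalent to the converse, not to the original.
Here P = 'n is divisible by 30' and Q = 'n is divisible by 6'.

If not (n is divisible by 30), then not (n is divisible by 6).


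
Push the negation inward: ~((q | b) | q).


De Morgan: the negation of a disjunction is the conjunction of the negations.
Distribute ~ across |, flipping it to &, and negate each literal.

((~q) & (~b)) & (~q)


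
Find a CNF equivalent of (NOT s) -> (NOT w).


Step 1: Rewrite (¬s) → (¬w) as ¬(¬s) ∨ (¬w).
Step 2: Eliminate any double negations (¬¬X = X).

s OR (NOT w)


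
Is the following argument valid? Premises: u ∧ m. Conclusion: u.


This matches the form of conjunction elimination: the conclusion follows in every model of the premises.

Valid.


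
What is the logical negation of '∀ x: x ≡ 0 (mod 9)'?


¬(∀ x: φ) = ∃ x: ¬φ, and ¬(∃ x: φ) = ∀ x: ¬φ.
Apply to the universal statement.

∃ x: ¬(x ≡ 0 (mod 9))


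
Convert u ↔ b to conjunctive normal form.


Step 1: Rewrite u ↔ b as (u → b) ∧ (b → u).
Step 2: Rewrite each implication as a disjunction.

((¬u) ∨ b) ∧ ((¬b) ∨ u)


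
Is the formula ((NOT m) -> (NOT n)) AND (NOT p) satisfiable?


Search for a satisfying assignment over {m, n, p}.
Try m=F, n=F, p=F: the formula evaluates to T.
A satisfying assignment exists.

Satisfiable.


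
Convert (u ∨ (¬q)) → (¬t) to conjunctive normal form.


Step 1: Rewrite as ¬(u ∨ (¬q)) ∨ (¬t) = (¬u ∧ ¬(¬q)) ∨ (¬t).
Step 2: Distribute ∨ over ∧.
Step 3: Eliminate any double negations (¬¬X = X).

((¬u) ∨ (¬t)) ∧ (q ∨ (¬t))


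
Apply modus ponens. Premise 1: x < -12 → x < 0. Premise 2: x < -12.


Modus ponens: from (P → Q) and P, infer Q.
P = 'x < -12' is asserted, and P → Q holds, so Q follows.

x < 0.


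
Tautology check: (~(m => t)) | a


Build the truth table over {a, m, t}:
a | m | t | φ
-------------
False | False | False | False
True | False | False | True
False | True | False | True
True | True | False | True
False | False | True | False
True | False | True | True
False | True | True | False
True | True | True | True
Counterexample at row 1: with a=False, m=False, t=False, the formula is False.

No, it is not a tautology.


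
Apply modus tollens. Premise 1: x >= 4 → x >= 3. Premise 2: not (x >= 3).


Modus tollens: from (P → Q) and ¬Q, infer ¬P.
Q = 'x >= 3' is denied; since P → Q, P must also fail.

Not (x >= 4).


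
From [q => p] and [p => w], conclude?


Hypothetical syllogism: from (P → Q) and (Q → R), infer (P → R).
Chain the two implications through the shared middle term 'p'.

q => w


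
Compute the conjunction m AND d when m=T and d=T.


Conjunction is true only when both operands are true.
Substitute: m=T, d=T.
T AND T evaluates to T.

T


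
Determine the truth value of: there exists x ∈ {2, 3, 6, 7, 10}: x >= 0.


Evaluate the predicate on each element: 2:T, 3:T, 6:T, 7:T, 10:T.
Witness x = 2 satisfies the predicate.

T


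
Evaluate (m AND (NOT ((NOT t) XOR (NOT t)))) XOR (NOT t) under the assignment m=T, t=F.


Substitute m=T, t=F:
NOT t = T
NOT t = T
(NOT t) XOR (NOT t) = T XOR T = F
NOT ((NOT t) XOR (NOT t)) = T
m AND (NOT ((NOT t) XOR (NOT t))) = T AND T = T
NOT t = T
(m AND (NOT ((NOT t) XOR (NOT t)))) XOR (NOT t) = T XOR T = F

F


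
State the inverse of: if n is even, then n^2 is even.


The inverse of (P → Q) is (¬P → ¬Q). It is equivalent to the converse, not to the original.
Here P = 'n is even' and Q = 'n^2 is even'.

If not (n is even), then not (n^2 is even).


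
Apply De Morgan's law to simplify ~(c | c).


De Morgan: the negation of a disjunction is the conjunction of the negations.
Distribute ~ across |, flipping it to &, and negate each literal.

(~c) & (~c)


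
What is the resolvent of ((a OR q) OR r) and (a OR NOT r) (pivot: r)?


The clauses contain complementary literals r and NOTr.
Resolution eliminates this pair and disjoins the remaining literals (merging duplicates).

(a OR q)


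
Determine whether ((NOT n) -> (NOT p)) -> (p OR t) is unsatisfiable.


Truth table over {n, p, t}:
n | p | t | φ
-------------
F | F | F | F
T | F | F | F
F | T | F | T
T | T | F | T
F | F | T | T
T | F | T | T
F | T | T | T
T | T | T | T
Satisfying assignment at row 3: n=F, p=T, t=F gives T.

No, it is not a contradiction.


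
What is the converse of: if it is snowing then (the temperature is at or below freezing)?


The converse of (P → Q) is (Q → P). It is not in general equivalent to the original.
Here P = 'it is snowing' and Q = '(the temperature is at or below freezing)'.

If (the temperature is at or below freezing), then it is snowing.


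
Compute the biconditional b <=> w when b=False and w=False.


Biconditional is true when both operands have the same truth value.
Substitute: b=False, w=False.
False <=> False evaluates to True.

True


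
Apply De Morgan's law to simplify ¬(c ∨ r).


De Morgan: the negation of a disjunction is the conjunction of the negations.
Distribute ¬ across ∨, flipping it to ∧, and negate each literal.

(¬c) ∧ (¬r)


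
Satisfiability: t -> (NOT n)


Search for a satisfying assignment over {n, t}.
Try n=F, t=F: the formula evaluates to T.
A satisfying assignment exists.

Satisfiable.


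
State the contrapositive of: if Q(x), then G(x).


The contrapositive of (P → Q) is (¬Q → ¬P); it is logically equivalent to the original.
Here P = 'Q(x)' and Q = 'G(x)'.

If not (G(x)), then not (Q(x)).


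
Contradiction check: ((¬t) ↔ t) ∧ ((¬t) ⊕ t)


Truth table over {t}:
t | φ
-----
F | F
T | F
Every row is false.

Yes, it is a contradiction.


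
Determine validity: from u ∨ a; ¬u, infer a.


This matches the form of disjunctive syllogism: the conclusion follows in every model of the premises.

Valid.


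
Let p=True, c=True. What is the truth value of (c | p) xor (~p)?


Substitute p=True, c=True:
c | p = True | True = True
~p = False
(c | p) xor (~p) = True xor False = True

True


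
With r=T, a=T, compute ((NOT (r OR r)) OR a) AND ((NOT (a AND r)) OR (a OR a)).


Substitute r=T, a=T:
r OR r = T OR T = T
NOT (r OR r) = F
(NOT (r OR r)) OR a = F OR T = T
a AND r = T AND T = T
NOT (a AND r) = F
a OR a = T OR T = T
(NOT (a AND r)) OR (a OR a) = F OR T = T
((NOT (r OR r)) OR a) AND ((NOT (a AND r)) OR (a OR a)) = T AND T = T

T


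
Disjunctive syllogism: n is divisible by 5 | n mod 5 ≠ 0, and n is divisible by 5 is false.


Disjunctive syllogism: from (P ∨ Q) and ¬P, infer Q.
One disjunct, 'n is divisible by 5', is ruled out; the other must hold.

n mod 5 ≠ 0


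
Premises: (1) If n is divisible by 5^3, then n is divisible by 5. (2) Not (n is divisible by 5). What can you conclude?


Modus tollens: from (P → Q) and ¬Q, infer ¬P.
Q = 'n is divisible by 5' is denied; since P → Q, P must also fail.

Not (n is divisible by 5^3).


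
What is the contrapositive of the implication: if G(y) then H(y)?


The contrapositive of (P → Q) is (¬Q → ¬P); it is logically equivalent to the original.
Here P = 'G(y)' and Q = 'H(y)'.

If not (H(y)), then not (G(y)).


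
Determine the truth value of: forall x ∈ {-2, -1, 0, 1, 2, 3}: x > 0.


Evaluate the predicate on each element: -2:False, -1:False, 0:False, 1:True, 2:True, 3:True.
Counterexample x = -2 fails the predicate.

False


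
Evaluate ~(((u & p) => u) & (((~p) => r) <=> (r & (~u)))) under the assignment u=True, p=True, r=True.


Substitute u=True, p=True, r=True:
u & p = True & True = True
(u & p) => u = True => True = True
~p = False
(~p) => r = False => True = True
~u = False
r & (~u) = True & False = False
((~p) => r) <=> (r & (~u)) = True <=> False = False
((u & p) => u) & (((~p) => r) <=> (r & (~u))) = True & False = False
~(((u & p) => u) & (((~p) => r) <=> (r & (~u)))) = True

True


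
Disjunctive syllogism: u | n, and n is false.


Disjunctive syllogism: from (P ∨ Q) and ¬P, infer Q.
One disjunct, 'n', is ruled out; the other must hold.

u


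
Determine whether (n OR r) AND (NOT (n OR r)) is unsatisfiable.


Truth table over {n, r}:
n | r | φ
---------
F | F | F
T | F | F
F | T | F
T | T | F
Every row is false.

Yes, it is a contradiction.


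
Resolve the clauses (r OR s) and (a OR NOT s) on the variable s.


The clauses contain complementary literals s and NOTs.
Resolution eliminates this pair and disjoins the remaining literals (merging duplicates).

(r OR a)


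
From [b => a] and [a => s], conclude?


Hypothetical syllogism: from (P → Q) and (Q → R), infer (P → R).
Chain the two implications through the shared middle term 'a'.

b => s


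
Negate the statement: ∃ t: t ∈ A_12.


¬(∀ x: φ) = ∃ x: ¬φ, and ¬(∃ x: φ) = ∀ x: ¬φ.
Apply to the existential statement.

∀ t: ¬(t ∈ A_12)


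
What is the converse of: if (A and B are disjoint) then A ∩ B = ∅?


The converse of (P → Q) is (Q → P). It is not in general equivalent to the original.
Here P = '(A and B are disjoint)' and Q = 'A ∩ B = ∅'.

If A ∩ B = ∅, then (A and B are disjoint).


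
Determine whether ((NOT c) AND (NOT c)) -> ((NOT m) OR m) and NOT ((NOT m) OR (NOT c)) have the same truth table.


Compare truth tables:
c | m | φ | ψ
-------------
F | F | T | F
T | F | T | F
F | T | T | F
T | T | T | T
They differ at row 1 (c=F, m=F): φ=T but ψ=F.

No, they are not logically equivalent.


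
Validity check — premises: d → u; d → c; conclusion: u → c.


This is (no valid rule). There exist truth assignments where the premises are all true but the conclusion is false.

Invalid.


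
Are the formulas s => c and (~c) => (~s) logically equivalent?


Compare truth tables:
c | s | φ | ψ
-------------
False | False | True | True
True | False | True | True
False | True | False | False
True | True | True | True
The columns φ and ψ agree on every row.

Yes, they are logically equivalent.


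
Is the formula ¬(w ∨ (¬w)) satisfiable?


Check all 2 assignments over {w}:
w | φ
-----
F | F
T | F
No assignment makes the formula true.

Unsatisfiable.


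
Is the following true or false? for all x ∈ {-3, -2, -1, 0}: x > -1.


Evaluate the predicate on each element: -3:F, -2:F, -1:F, 0:T.
Counterexample x = -3 fails the predicate.

F


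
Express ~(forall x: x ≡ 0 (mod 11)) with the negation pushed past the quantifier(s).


¬(forall x: φ) = exists x: ¬φ, and ¬(exists x: φ) = forall x: ¬φ.
Apply to the universal statement.

exists x: ~(x ≡ 0 (mod 11))


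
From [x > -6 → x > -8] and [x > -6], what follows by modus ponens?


Modus ponens: from (P → Q) and P, infer Q.
P = 'x > -6' is asserted, and P → Q holds, so Q follows.

x > -8.


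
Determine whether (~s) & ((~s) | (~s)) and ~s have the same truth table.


Compare truth tables:
s | φ | ψ
---------
False | True | True
True | False | False
The columns φ and ψ agree on every row.

Yes, they are logically equivalent.


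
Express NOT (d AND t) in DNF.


Step 1: Apply De Morgan: ¬(d ∧ t) = ¬d ∨ ¬t.

(NOT d) OR (NOT t)


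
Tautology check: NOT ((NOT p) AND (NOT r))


Build the truth table over {p, r}:
p | r | φ
---------
F | F | F
T | F | T
F | T | T
T | T | T
Counterexample at row 1: with p=F, r=F, the formula is F.

No, it is not a tautology.


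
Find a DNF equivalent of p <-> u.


Step 1: p ↔ u is true exactly when both agree: (p ∧ u) ∨ (¬p ∧ ¬u).

(p AND u) OR ((NOT p) AND (NOT u))


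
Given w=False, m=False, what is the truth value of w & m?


Conjunction is true only when both operands are true.
Substitute: w=False, m=False.
False & False evaluates to False.

False


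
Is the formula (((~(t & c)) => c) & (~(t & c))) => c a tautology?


Build the truth table over {c, t}:
c | t | φ
---------
False | False | True
True | False | True
False | True | True
True | True | True
Every row evaluates to true.

Yes, it is a tautology.


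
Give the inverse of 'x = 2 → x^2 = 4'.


The inverse of (P → Q) is (¬P → ¬Q). It is equivalent to the converse, not to the original.
Here P = 'x = 2' and Q = 'x^2 = 4'.

If not (x = 2), then not (x^2 = 4).


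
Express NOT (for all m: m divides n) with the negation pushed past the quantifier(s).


¬(for all x: φ) = there exists x: ¬φ, and ¬(there exists x: φ) = for all x: ¬φ.
Apply to the universal statement.

there exists m: NOT(m divides n)


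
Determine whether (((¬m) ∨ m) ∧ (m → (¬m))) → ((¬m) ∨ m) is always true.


Build the truth table over {m}:
m | φ
-----
F | T
T | T
Every row evaluates to true.

Yes, it is a tautology.


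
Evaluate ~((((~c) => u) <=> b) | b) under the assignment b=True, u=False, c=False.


Substitute b=True, u=False, c=False:
~c = True
(~c) => u = True => False = False
((~c) => u) <=> b = False <=> True = False
(((~c) => u) <=> b) | b = False | True = True
~((((~c) => u) <=> b) | b) = False

False


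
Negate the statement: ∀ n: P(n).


¬(∀ x: φ) = ∃ x: ¬φ, and ¬(∃ x: φ) = ∀ x: ¬φ.
Apply to the universal statement.

∃ n: ¬(P(n))


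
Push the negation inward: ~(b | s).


De Morgan: the negation of a disjunction is the conjunction of the negations.
Distribute ~ across |, flipping it to &, and negate each literal.

(~b) & (~s)


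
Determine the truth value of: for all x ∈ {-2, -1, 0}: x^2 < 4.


Evaluate the predicate on each element: -2:F, -1:T, 0:T.
Counterexample x = -2 fails the predicate.

F


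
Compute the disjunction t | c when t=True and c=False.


Disjunction is false only when both operands are false.
Substitute: t=True, c=False.
True | False evaluates to True.

True


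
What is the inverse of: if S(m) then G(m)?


The inverse of (P → Q) is (¬P → ¬Q). It is equivalent to the converse, not to the original.
Here P = 'S(m)' and Q = 'G(m)'.

If not (S(m)), then not (G(m)).


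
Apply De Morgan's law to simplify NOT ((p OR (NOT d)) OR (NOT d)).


De Morgan: the negation of a disjunction is the conjunction of the negations.
Distribute NOT across OR, flipping it to AND, and negate each literal.

((NOT p) AND d) AND d


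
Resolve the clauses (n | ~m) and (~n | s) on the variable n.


The clauses contain complementary literals n and ~n.
Resolution eliminates this pair and disjoins the remaining literals (merging duplicates).

(~m | s)


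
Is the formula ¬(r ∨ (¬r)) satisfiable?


Check all 2 assignments over {r}:
r | φ
-----
F | F
T | F
No assignment makes the formula true.

Unsatisfiable.


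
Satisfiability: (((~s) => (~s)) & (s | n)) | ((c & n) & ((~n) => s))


Search for a satisfying assignment over {c, n, s}.
Try c=False, n=True, s=False: the formula evaluates to True.
A satisfying assignment exists.

Satisfiable.


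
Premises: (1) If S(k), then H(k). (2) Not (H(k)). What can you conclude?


Modus tollens: from (P → Q) and ¬Q, infer ¬P.
Q = 'H(k)' is denied; since P → Q, P must also fail.

Not (S(k)).


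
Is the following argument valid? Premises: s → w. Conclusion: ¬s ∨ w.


This matches the form of material implication: the conclusion follows in every model of the premises.

Valid.


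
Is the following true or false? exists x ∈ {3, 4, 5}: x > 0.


Evaluate the predicate on each element: 3:True, 4:True, 5:True.
Witness x = 3 satisfies the predicate.

True


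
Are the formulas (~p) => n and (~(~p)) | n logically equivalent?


Compare truth tables:
n | p | φ | ψ
-------------
False | False | False | False
True | False | True | True
False | True | True | True
True | True | True | True
The columns φ and ψ agree on every row.

Yes, they are logically equivalent.


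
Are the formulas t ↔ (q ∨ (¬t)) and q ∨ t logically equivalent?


Compare truth tables:
q | t | φ | ψ
-------------
F | F | F | F
T | F | F | T
F | T | F | T
T | T | T | T
They differ at row 2 (q=T, t=F): φ=F but ψ=T.

No, they are not logically equivalent.


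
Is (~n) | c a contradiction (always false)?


Truth table over {c, n}:
c | n | φ
---------
False | False | True
True | False | True
False | True | False
True | True | True
Satisfying assignment at row 1: c=False, n=False gives True.

No, it is not a contradiction.


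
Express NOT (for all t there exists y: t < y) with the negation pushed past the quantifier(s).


Negation flips each quantifier (∀↔∃) and negates the inner predicate.
¬(for all t there exists y: φ) = there exists t for all y: ¬φ.

there exists t for all y: NOT(t < y)


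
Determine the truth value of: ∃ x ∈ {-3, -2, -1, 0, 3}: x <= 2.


Evaluate the predicate on each element: -3:T, -2:T, -1:T, 0:T, 3:F.
Witness x = -3 satisfies the predicate.

T


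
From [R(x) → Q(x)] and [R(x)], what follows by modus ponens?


Modus ponens: from (P → Q) and P, infer Q.
P = 'R(x)' is asserted, and P → Q holds, so Q follows.

Q(x).


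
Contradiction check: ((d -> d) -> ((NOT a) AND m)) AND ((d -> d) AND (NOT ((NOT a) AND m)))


Truth table over {a, d, m}:
a | d | m | φ
-------------
F | F | F | F
T | F | F | F
F | T | F | F
T | T | F | F
F | F | T | F
T | F | T | F
F | T | T | F
T | T | T | F
Every row is false.

Yes, it is a contradiction.


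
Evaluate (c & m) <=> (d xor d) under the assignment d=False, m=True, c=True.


Substitute d=False, m=True, c=True:
c & m = True & True = True
d xor d = False xor False = False
(c & m) <=> (d xor d) = True <=> False = False

False


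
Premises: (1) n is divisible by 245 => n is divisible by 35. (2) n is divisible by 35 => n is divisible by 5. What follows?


Hypothetical syllogism: from (P → Q) and (Q → R), infer (P → R).
Chain the two implications through the shared middle term 'n is divisible by 35'.

n is divisible by 245 => n is divisible by 5


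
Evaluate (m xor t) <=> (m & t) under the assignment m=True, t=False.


Substitute m=True, t=False:
m xor t = True xor False = True
m & t = True & False = False
(m xor t) <=> (m & t) = True <=> False = False

False


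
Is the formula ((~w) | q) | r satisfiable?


Search for a satisfying assignment over {q, r, w}.
Try q=False, r=False, w=False: the formula evaluates to True.
A satisfying assignment exists.

Satisfiable.


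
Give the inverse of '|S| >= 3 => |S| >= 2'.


The inverse of (P → Q) is (¬P → ¬Q). It is equivalent to the converse, not to the original.
Here P = '|S| >= 3' and Q = '|S| >= 2'.

If not (|S| >= 3), then not (|S| >= 2).


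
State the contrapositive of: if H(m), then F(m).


The contrapositive of (P → Q) is (¬Q → ¬P); it is logically equivalent to the original.
Here P = 'H(m)' and Q = 'F(m)'.

If not (F(m)), then not (H(m)).


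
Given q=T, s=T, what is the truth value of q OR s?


Disjunction is false only when both operands are false.
Substitute: q=T, s=T.
T OR T evaluates to T.

T


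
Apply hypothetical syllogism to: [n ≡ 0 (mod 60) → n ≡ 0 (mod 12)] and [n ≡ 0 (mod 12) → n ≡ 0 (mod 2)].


Hypothetical syllogism: from (P → Q) and (Q → R), infer (P → R).
Chain the two implications through the shared middle term 'n ≡ 0 (mod 12)'.

n ≡ 0 (mod 60) → n ≡ 0 (mod 2)


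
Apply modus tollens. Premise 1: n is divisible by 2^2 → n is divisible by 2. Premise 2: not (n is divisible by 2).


Modus tollens: from (P → Q) and ¬Q, infer ¬P.
Q = 'n is divisible by 2' is denied; since P → Q, P must also fail.

Not (n is divisible by 2^2).


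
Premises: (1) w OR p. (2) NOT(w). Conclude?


Disjunctive syllogism: from (P ∨ Q) and ¬P, infer Q.
One disjunct, 'w', is ruled out; the other must hold.

p


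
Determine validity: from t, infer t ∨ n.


This matches the form of disjunction introduction: the conclusion follows in every model of the premises.

Valid.


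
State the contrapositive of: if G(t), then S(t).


The contrapositive of (P → Q) is (¬Q → ¬P); it is logically equivalent to the original.
Here P = 'G(t)' and Q = 'S(t)'.

If not (S(t)), then not (G(t)).


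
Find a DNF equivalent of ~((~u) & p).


Step 1: Apply De Morgan: ¬((¬u) ∧ p) = ¬(¬u) ∨ ¬p.
Step 2: Eliminate any double negations (¬¬X = X).

u | (~p)


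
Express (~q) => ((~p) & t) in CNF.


Step 1: Rewrite (¬q) → ((¬p) ∧ t) as ¬(¬q) ∨ ((¬p) ∧ t).
Step 2: Distribute ∨ over ∧.
Step 3: Eliminate any double negations (¬¬X = X).

(q | (~p)) & (q | t)


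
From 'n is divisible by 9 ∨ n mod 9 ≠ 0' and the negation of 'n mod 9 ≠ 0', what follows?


Disjunctive syllogism: from (P ∨ Q) and ¬P, infer Q.
One disjunct, 'n mod 9 ≠ 0', is ruled out; the other must hold.

n is divisible by 9


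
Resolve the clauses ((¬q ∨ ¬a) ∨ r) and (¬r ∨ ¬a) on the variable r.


The clauses contain complementary literals r and ¬r.
Resolution eliminates this pair and disjoins the remaining literals (merging duplicates).

(¬q ∨ ¬a)


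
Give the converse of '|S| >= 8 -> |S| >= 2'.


The converse of (P → Q) is (Q → P). It is not in general equivalent to the original.
Here P = '|S| >= 8' and Q = '|S| >= 2'.

If |S| >= 2, then |S| >= 8.


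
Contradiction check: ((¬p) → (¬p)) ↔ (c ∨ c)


Truth table over {c, p}:
c | p | φ
---------
F | F | F
T | F | T
F | T | F
T | T | T
Satisfying assignment at row 2: c=T, p=F gives T.

No, it is not a contradiction.


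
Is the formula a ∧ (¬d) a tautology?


Build the truth table over {a, d}:
a | d | φ
---------
F | F | F
T | F | T
F | T | F
T | T | F
Counterexample at row 1: with a=F, d=F, the formula is F.

No, it is not a tautology.


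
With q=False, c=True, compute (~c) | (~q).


Substitute q=False, c=True:
~c = False
~q = True
(~c) | (~q) = False | True = True

True


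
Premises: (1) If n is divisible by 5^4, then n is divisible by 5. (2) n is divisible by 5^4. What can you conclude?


Modus ponens: from (P → Q) and P, infer Q.
P = 'n is divisible by 5^4' is asserted, and P → Q holds, so Q follows.

n is divisible by 5.


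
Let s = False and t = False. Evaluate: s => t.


Implication is false only when antecedent is true and consequent is false.
Substitute: s=False, t=False.
False => False evaluates to True.

True


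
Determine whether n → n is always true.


Build the truth table over {n}:
n | φ
-----
F | T
T | T
Every row evaluates to true.

Yes, it is a tautology.


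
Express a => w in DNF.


Step 1: Rewrite a → w as ¬a ∨ w.

(~a) | w


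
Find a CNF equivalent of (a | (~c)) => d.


Step 1: Rewrite as ¬(a ∨ (¬c)) ∨ d = (¬a ∧ ¬(¬c)) ∨ d.
Step 2: Distribute ∨ over ∧.
Step 3: Eliminate any double negations (¬¬X = X).

((~a) | d) & (c | d)


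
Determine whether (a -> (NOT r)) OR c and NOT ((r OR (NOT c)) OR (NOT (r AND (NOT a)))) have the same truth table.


Compare truth tables:
a | c | r | φ | ψ
-----------------
F | F | F | T | F
T | F | F | T | F
F | T | F | T | F
T | T | F | T | F
F | F | T | T | F
T | F | T | F | F
F | T | T | T | F
T | T | T | T | F
They differ at row 1 (a=F, c=F, r=F): φ=T but ψ=F.

No, they are not logically equivalent.


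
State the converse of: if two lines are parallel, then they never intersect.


The converse of (P → Q) is (Q → P). It is not in general equivalent to the original.
Here P = 'two lines are parallel' and Q = 'they never intersect'.

If they never intersect, then two lines are parallel.


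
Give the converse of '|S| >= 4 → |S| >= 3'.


The converse of (P → Q) is (Q → P). It is not in general equivalent to the original.
Here P = '|S| >= 4' and Q = '|S| >= 3'.

If |S| >= 3, then |S| >= 4.


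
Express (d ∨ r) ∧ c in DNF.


Step 1: Distribute ∧ over ∨: (d ∨ r) ∧ c = (d ∧ c) ∨ (r ∧ c).

(d ∧ c) ∨ (r ∧ c)


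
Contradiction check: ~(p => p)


Truth table over {p}:
p | φ
-----
False | False
True | False
Every row is false.

Yes, it is a contradiction.


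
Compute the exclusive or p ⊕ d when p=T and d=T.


Exclusive or is true when exactly one operand is true.
Substitute: p=T, d=T.
T ⊕ T evaluates to F.

F


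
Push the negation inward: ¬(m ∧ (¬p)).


De Morgan: the negation of a conjunction is the disjunction of the negations.
Distribute ¬ across ∧, flipping it to ∨, and negate each literal.

(¬m) ∨ p


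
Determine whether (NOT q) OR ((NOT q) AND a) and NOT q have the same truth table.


Compare truth tables:
a | q | φ | ψ
-------------
F | F | T | T
T | F | T | T
F | T | F | F
T | T | F | F
The columns φ and ψ agree on every row.

Yes, they are logically equivalent.


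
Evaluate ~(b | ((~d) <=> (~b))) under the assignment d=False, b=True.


Substitute d=False, b=True:
~d = True
~b = False
(~d) <=> (~b) = True <=> False = False
b | ((~d) <=> (~b)) = True | False = True
~(b | ((~d) <=> (~b))) = False

False


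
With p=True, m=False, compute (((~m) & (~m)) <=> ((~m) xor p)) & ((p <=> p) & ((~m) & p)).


Substitute p=True, m=False:
… (earlier sub-steps elided)
~m = True
(~m) & (~m) = True & True = True
~m = True
(~m) xor p = True xor True = False
((~m) & (~m)) <=> ((~m) xor p) = True <=> False = False
p <=> p = True <=> True = True
~m = True
(~m) & p = True & True = True
(p <=> p) & ((~m) & p) = True & True = True
(((~m) & (~m)) <=> ((~m) xor p)) & ((p <=> p) & ((~m) & p)) = False & True = False

False


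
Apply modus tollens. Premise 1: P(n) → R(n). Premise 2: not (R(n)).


Modus tollens: from (P → Q) and ¬Q, infer ¬P.
Q = 'R(n)' is denied; since P → Q, P must also fail.

Not (P(n)).


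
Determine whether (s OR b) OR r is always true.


Build the truth table over {b, r, s}:
b | r | s | φ
-------------
F | F | F | F
T | F | F | T
F | T | F | T
T | T | F | T
F | F | T | T
T | F | T | T
F | T | T | T
T | T | T | T
Counterexample at row 1: with b=F, r=F, s=F, the formula is F.

No, it is not a tautology.


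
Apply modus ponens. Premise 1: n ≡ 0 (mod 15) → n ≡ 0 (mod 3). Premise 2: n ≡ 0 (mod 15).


Modus ponens: from (P → Q) and P, infer Q.
P = 'n ≡ 0 (mod 15)' is asserted, and P → Q holds, so Q follows.

n ≡ 0 (mod 3).


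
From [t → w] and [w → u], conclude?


Hypothetical syllogism: from (P → Q) and (Q → R), infer (P → R).
Chain the two implications through the shared middle term 'w'.

t → u


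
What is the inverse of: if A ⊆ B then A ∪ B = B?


The inverse of (P → Q) is (¬P → ¬Q). It is equivalent to the converse, not to the original.
Here P = 'A ⊆ B' and Q = 'A ∪ B = B'.

If not (A ⊆ B), then not (A ∪ B = B).


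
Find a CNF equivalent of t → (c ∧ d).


Step 1: Rewrite t → (c ∧ d) as ¬t ∨ (c ∧ d).
Step 2: Distribute ∨ over ∧.

((¬t) ∨ c) ∧ ((¬t) ∨ d)


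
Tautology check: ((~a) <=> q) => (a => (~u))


Build the truth table over {a, q, u}:
a | q | u | φ
-------------
False | False | False | True
True | False | False | True
False | True | False | True
True | True | False | True
False | False | True | True
True | False | True | False
False | True | True | True
True | True | True | True
Counterexample at row 6: with a=True, q=False, u=True, the formula is False.

No, it is not a tautology.


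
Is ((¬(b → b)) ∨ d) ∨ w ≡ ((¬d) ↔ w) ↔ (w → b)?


Compare truth tables:
b | d | w | φ | ψ
-----------------
F | F | F | F | F
T | F | F | F | F
F | T | F | T | T
T | T | F | T | T
F | F | T | T | F
T | F | T | T | T
F | T | T | T | T
T | T | T | T | F
They differ at row 5 (b=F, d=F, w=T): φ=T but ψ=F.

No, they are not logically equivalent.


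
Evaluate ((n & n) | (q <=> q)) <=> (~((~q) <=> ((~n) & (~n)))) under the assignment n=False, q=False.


Substitute n=False, q=False:
n & n = False & False = False
q <=> q = False <=> False = True
(n & n) | (q <=> q) = False | True = True
~q = True
~n = True
~n = True
(~n) & (~n) = True & True = True
(~q) <=> ((~n) & (~n)) = True <=> True = True
~((~q) <=> ((~n) & (~n))) = False
((n & n) | (q <=> q)) <=> (~((~q) <=> ((~n) & (~n)))) = True <=> False = False

False


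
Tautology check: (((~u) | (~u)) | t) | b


Build the truth table over {b, t, u}:
b | t | u | φ
-------------
False | False | False | True
True | False | False | True
False | True | False | True
True | True | False | True
False | False | True | False
True | False | True | True
False | True | True | True
True | True | True | True
Counterexample at row 5: with b=False, t=False, u=True, the formula is False.

No, it is not a tautology.


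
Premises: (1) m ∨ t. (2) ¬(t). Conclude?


Disjunctive syllogism: from (P ∨ Q) and ¬P, infer Q.
One disjunct, 't', is ruled out; the other must hold.

m


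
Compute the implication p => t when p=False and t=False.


Implication is false only when antecedent is true and consequent is false.
Substitute: p=False, t=False.
False => False evaluates to True.

True


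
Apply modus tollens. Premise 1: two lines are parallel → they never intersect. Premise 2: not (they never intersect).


Modus tollens: from (P → Q) and ¬Q, infer ¬P.
Q = 'they never intersect' is denied; since P → Q, P must also fail.

Not (two lines are parallel).


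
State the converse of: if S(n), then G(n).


The converse of (P → Q) is (Q → P). It is not in general equivalent to the original.
Here P = 'S(n)' and Q = 'G(n)'.

If G(n), then S(n).


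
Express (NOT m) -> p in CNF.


Step 1: Rewrite (¬m) → p as ¬(¬m) ∨ p.
Step 2: Eliminate any double negations (¬¬X = X).

m OR p


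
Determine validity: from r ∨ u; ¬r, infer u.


This matches the form of disjunctive syllogism: the conclusion follows in every model of the premises.

Valid.


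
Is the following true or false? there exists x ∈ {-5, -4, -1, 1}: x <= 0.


Evaluate the predicate on each element: -5:T, -4:T, -1:T, 1:F.
Witness x = -5 satisfies the predicate.

T


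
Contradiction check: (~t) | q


Truth table over {q, t}:
q | t | φ
---------
False | False | True
True | False | True
False | True | False
True | True | True
Satisfying assignment at row 1: q=False, t=False gives True.

No, it is not a contradiction.


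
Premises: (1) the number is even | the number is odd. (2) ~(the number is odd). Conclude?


Disjunctive syllogism: from (P ∨ Q) and ¬P, infer Q.
One disjunct, 'the number is odd', is ruled out; the other must hold.

the number is even


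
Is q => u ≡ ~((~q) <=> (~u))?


Compare truth tables:
q | u | φ | ψ
-------------
False | False | True | False
True | False | False | True
False | True | True | True
True | True | True | False
They differ at row 1 (q=False, u=False): φ=True but ψ=False.

No, they are not logically equivalent.


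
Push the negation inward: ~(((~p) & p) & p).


De Morgan: the negation of a conjunction is the disjunction of the negations.
Distribute ~ across &, flipping it to |, and negate each literal.

(p | (~p)) | (~p)


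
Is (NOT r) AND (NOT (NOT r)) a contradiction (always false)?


Truth table over {r}:
r | φ
-----
F | F
T | F
Every row is false.

Yes, it is a contradiction.


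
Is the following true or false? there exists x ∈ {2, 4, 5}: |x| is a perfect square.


Evaluate the predicate on each element: 2:F, 4:T, 5:F.
Witness x = 4 satisfies the predicate.

T


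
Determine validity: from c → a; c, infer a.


This matches the form of modus ponens: the conclusion follows in every model of the premises.

Valid.


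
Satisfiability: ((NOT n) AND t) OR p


Search for a satisfying assignment over {n, p, t}.
Try n=F, p=T, t=F: the formula evaluates to T.
A satisfying assignment exists.

Satisfiable.


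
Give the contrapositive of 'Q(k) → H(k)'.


The contrapositive of (P → Q) is (¬Q → ¬P); it is logically equivalent to the original.
Here P = 'Q(k)' and Q = 'H(k)'.

If not (H(k)), then not (Q(k)).


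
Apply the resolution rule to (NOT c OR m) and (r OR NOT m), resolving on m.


The clauses contain complementary literals m and NOTm.
Resolution eliminates this pair and disjoins the remaining literals (merging duplicates).

(NOT c OR r)


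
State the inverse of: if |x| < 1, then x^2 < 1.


The inverse of (P → Q) is (¬P → ¬Q). It is equivalent to the converse, not to the original.
Here P = '|x| < 1' and Q = 'x^2 < 1'.

If not (|x| < 1), then not (x^2 < 1).


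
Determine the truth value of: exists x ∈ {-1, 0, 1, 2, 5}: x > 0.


Evaluate the predicate on each element: -1:False, 0:False, 1:True, 2:True, 5:True.
Witness x = 1 satisfies the predicate.

True


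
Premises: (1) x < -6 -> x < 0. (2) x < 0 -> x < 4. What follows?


Hypothetical syllogism: from (P → Q) and (Q → R), infer (P → R).
Chain the two implications through the shared middle term 'x < 0'.

x < -6 -> x < 4


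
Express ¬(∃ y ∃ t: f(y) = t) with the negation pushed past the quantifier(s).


Negation flips each quantifier (∀↔∃) and negates the inner predicate.
¬(∃ y ∃ t: φ) = ∀ y ∀ t: ¬φ.

∀ y ∀ t: ¬(f(y) = t)


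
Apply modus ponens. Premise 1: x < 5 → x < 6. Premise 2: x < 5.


Modus ponens: from (P → Q) and P, infer Q.
P = 'x < 5' is asserted, and P → Q holds, so Q follows.

x < 6.


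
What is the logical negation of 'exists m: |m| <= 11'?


¬(forall x: φ) = exists x: ¬φ, and ¬(exists x: φ) = forall x: ¬φ.
Apply to the existential statement.

forall m: ~(|m| <= 11)


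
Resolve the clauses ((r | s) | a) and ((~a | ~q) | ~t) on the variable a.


The clauses contain complementary literals a and ~a.
Resolution eliminates this pair and disjoins the remaining literals (merging duplicates).

(((s | r) | ~q) | ~t)


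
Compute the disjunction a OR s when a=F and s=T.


Disjunction is false only when both operands are false.
Substitute: a=F, s=T.
F OR T evaluates to T.

T


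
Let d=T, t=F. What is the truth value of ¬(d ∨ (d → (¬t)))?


Substitute d=T, t=F:
¬t = T
d → (¬t) = T → T = T
d ∨ (d → (¬t)) = T ∨ T = T
¬(d ∨ (d → (¬t))) = F

F


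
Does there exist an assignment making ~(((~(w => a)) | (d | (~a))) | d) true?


Search for a satisfying assignment over {a, d, w}.
Try a=True, d=False, w=False: the formula evaluates to True.
A satisfying assignment exists.

Satisfiable.


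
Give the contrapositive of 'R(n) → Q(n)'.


The contrapositive of (P → Q) is (¬Q → ¬P); it is logically equivalent to the original.
Here P = 'R(n)' and Q = 'Q(n)'.

If not (Q(n)), then not (R(n)).


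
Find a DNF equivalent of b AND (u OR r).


Step 1: Distribute ∧ over ∨: b ∧ (u ∨ r) = (b ∧ u) ∨ (b ∧ r).

(b AND u) OR (b AND r)


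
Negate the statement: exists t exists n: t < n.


Negation flips each quantifier (∀↔∃) and negates the inner predicate.
¬(exists t exists n: φ) = forall t forall n: ¬φ.

forall t forall n: ~(t < n)


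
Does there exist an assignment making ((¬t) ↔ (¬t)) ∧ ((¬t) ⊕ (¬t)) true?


Check all 2 assignments over {t}:
t | φ
-----
F | F
T | F
No assignment makes the formula true.

Unsatisfiable.


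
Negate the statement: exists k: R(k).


¬(forall x: φ) = exists x: ¬φ, and ¬(exists x: φ) = forall x: ¬φ.
Apply to the existential statement.

forall k: ~(R(k))


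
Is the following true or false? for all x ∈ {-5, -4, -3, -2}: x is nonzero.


Evaluate the predicate on each element: -5:T, -4:T, -3:T, -2:T.
Every element satisfies the predicate.

T


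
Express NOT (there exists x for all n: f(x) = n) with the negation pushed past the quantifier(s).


Negation flips each quantifier (∀↔∃) and negates the inner predicate.
¬(there exists x for all n: φ) = for all x there exists n: ¬φ.

for all x there exists n: NOT(f(x) = n)


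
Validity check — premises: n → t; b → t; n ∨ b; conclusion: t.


This matches the form of proof by cases: the conclusion follows in every model of the premises.

Valid.


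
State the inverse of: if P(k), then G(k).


The inverse of (P → Q) is (¬P → ¬Q). It is equivalent to the converse, not to the original.
Here P = 'P(k)' and Q = 'G(k)'.

If not (P(k)), then not (G(k)).


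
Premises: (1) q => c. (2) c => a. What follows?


Hypothetical syllogism: from (P → Q) and (Q → R), infer (P → R).
Chain the two implications through the shared middle term 'c'.

q => a


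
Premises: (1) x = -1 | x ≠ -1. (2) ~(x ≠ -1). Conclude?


Disjunctive syllogism: from (P ∨ Q) and ¬P, infer Q.
One disjunct, 'x ≠ -1', is ruled out; the other must hold.

x = -1


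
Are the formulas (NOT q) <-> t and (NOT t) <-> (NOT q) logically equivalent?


Compare truth tables:
q | t | φ | ψ
-------------
F | F | F | T
T | F | T | F
F | T | T | F
T | T | F | T
They differ at row 1 (q=F, t=F): φ=F but ψ=T.

No, they are not logically equivalent.


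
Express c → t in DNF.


Step 1: Rewrite c → t as ¬c ∨ t.

(¬c) ∨ t


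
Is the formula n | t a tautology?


Build the truth table over {n, t}:
n | t | φ
---------
False | False | False
True | False | True
False | True | True
True | True | True
Counterexample at row 1: with n=False, t=False, the formula is False.

No, it is not a tautology.


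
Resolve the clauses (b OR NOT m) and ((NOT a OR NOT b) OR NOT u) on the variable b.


The clauses contain complementary literals b and NOTb.
Resolution eliminates this pair and disjoins the remaining literals (merging duplicates).

((NOT m OR NOT u) OR NOT a)


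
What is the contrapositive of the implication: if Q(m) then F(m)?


The contrapositive of (P → Q) is (¬Q → ¬P); it is logically equivalent to the original.
Here P = 'Q(m)' and Q = 'F(m)'.

If not (F(m)), then not (Q(m)).


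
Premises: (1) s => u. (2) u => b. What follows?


Hypothetical syllogism: from (P → Q) and (Q → R), infer (P → R).
Chain the two implications through the shared middle term 'u'.

s => b


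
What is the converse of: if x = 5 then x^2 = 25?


The converse of (P → Q) is (Q → P). It is not in general equivalent to the original.
Here P = 'x = 5' and Q = 'x^2 = 25'.

If x^2 = 25, then x = 5.


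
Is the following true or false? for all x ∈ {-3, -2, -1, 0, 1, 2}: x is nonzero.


Evaluate the predicate on each element: -3:T, -2:T, -1:T, 0:F, 1:T, 2:T.
Counterexample x = 0 fails the predicate.

F


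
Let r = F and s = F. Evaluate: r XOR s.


Exclusive or is true when exactly one operand is true.
Substitute: r=F, s=F.
F XOR F evaluates to F.

F


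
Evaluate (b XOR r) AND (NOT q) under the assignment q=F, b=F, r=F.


Substitute q=F, b=F, r=F:
b XOR r = F XOR F = F
NOT q = T
(b XOR r) AND (NOT q) = F AND T = F

F


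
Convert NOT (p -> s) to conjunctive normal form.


Step 1: Rewrite p → s as ¬p ∨ s.
Step 2: Negate: ¬(¬p ∨ s) = p ∧ ¬s (De Morgan + double negation).

p AND (NOT s)


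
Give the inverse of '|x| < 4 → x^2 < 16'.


The inverse of (P → Q) is (¬P → ¬Q). It is equivalent to the converse, not to the original.
Here P = '|x| < 4' and Q = 'x^2 < 16'.

If not (|x| < 4), then not (x^2 < 16).
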